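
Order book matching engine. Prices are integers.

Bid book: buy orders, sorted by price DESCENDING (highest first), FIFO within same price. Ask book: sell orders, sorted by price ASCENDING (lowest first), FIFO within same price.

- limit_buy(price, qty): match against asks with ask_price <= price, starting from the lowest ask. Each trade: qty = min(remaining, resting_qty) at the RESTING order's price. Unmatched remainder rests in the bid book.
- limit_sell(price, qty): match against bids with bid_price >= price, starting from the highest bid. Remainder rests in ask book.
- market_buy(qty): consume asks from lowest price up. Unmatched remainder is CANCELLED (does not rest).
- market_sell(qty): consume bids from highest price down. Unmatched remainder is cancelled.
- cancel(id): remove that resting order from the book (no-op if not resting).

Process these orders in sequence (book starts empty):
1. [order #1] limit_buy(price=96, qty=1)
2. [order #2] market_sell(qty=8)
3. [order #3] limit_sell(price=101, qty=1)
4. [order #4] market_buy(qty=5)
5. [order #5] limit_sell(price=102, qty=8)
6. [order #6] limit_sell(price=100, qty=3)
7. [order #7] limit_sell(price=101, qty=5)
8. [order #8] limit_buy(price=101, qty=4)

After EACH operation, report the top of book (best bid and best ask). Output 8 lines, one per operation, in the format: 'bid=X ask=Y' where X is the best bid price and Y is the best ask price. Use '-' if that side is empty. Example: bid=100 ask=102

Answer: bid=96 ask=-
bid=- ask=-
bid=- ask=101
bid=- ask=-
bid=- ask=102
bid=- ask=100
bid=- ask=100
bid=- ask=101

Derivation:
After op 1 [order #1] limit_buy(price=96, qty=1): fills=none; bids=[#1:1@96] asks=[-]
After op 2 [order #2] market_sell(qty=8): fills=#1x#2:1@96; bids=[-] asks=[-]
After op 3 [order #3] limit_sell(price=101, qty=1): fills=none; bids=[-] asks=[#3:1@101]
After op 4 [order #4] market_buy(qty=5): fills=#4x#3:1@101; bids=[-] asks=[-]
After op 5 [order #5] limit_sell(price=102, qty=8): fills=none; bids=[-] asks=[#5:8@102]
After op 6 [order #6] limit_sell(price=100, qty=3): fills=none; bids=[-] asks=[#6:3@100 #5:8@102]
After op 7 [order #7] limit_sell(price=101, qty=5): fills=none; bids=[-] asks=[#6:3@100 #7:5@101 #5:8@102]
After op 8 [order #8] limit_buy(price=101, qty=4): fills=#8x#6:3@100 #8x#7:1@101; bids=[-] asks=[#7:4@101 #5:8@102]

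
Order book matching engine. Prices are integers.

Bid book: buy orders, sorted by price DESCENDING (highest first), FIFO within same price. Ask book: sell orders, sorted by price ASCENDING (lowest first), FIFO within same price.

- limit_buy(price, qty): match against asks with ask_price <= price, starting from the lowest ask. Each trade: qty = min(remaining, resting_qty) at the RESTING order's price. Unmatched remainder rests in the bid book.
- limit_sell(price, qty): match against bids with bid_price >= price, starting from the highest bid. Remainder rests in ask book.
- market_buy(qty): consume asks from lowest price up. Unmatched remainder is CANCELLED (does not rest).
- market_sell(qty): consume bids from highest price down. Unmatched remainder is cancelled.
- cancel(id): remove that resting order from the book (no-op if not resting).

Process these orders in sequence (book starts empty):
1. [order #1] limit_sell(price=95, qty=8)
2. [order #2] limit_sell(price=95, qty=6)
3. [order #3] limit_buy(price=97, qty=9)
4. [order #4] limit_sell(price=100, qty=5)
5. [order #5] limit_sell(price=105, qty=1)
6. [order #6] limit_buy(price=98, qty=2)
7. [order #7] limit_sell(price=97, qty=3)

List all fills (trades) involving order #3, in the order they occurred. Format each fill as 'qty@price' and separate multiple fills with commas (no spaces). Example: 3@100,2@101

Answer: 8@95,1@95

Derivation:
After op 1 [order #1] limit_sell(price=95, qty=8): fills=none; bids=[-] asks=[#1:8@95]
After op 2 [order #2] limit_sell(price=95, qty=6): fills=none; bids=[-] asks=[#1:8@95 #2:6@95]
After op 3 [order #3] limit_buy(price=97, qty=9): fills=#3x#1:8@95 #3x#2:1@95; bids=[-] asks=[#2:5@95]
After op 4 [order #4] limit_sell(price=100, qty=5): fills=none; bids=[-] asks=[#2:5@95 #4:5@100]
After op 5 [order #5] limit_sell(price=105, qty=1): fills=none; bids=[-] asks=[#2:5@95 #4:5@100 #5:1@105]
After op 6 [order #6] limit_buy(price=98, qty=2): fills=#6x#2:2@95; bids=[-] asks=[#2:3@95 #4:5@100 #5:1@105]
After op 7 [order #7] limit_sell(price=97, qty=3): fills=none; bids=[-] asks=[#2:3@95 #7:3@97 #4:5@100 #5:1@105]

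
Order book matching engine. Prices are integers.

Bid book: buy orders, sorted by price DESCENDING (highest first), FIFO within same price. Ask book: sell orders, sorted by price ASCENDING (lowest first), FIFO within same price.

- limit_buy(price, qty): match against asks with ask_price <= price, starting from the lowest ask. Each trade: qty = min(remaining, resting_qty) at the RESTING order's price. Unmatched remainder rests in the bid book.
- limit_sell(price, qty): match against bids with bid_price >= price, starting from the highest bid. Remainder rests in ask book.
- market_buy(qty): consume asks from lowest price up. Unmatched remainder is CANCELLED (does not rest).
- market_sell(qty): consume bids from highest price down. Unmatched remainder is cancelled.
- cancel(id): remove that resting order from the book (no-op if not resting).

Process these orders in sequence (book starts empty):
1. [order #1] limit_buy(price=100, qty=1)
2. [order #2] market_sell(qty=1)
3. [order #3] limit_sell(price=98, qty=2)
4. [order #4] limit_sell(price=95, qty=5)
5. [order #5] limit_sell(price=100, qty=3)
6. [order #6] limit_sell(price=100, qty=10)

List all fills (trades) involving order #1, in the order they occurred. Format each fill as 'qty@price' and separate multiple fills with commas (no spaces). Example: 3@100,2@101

Answer: 1@100

Derivation:
After op 1 [order #1] limit_buy(price=100, qty=1): fills=none; bids=[#1:1@100] asks=[-]
After op 2 [order #2] market_sell(qty=1): fills=#1x#2:1@100; bids=[-] asks=[-]
After op 3 [order #3] limit_sell(price=98, qty=2): fills=none; bids=[-] asks=[#3:2@98]
After op 4 [order #4] limit_sell(price=95, qty=5): fills=none; bids=[-] asks=[#4:5@95 #3:2@98]
After op 5 [order #5] limit_sell(price=100, qty=3): fills=none; bids=[-] asks=[#4:5@95 #3:2@98 #5:3@100]
After op 6 [order #6] limit_sell(price=100, qty=10): fills=none; bids=[-] asks=[#4:5@95 #3:2@98 #5:3@100 #6:10@100]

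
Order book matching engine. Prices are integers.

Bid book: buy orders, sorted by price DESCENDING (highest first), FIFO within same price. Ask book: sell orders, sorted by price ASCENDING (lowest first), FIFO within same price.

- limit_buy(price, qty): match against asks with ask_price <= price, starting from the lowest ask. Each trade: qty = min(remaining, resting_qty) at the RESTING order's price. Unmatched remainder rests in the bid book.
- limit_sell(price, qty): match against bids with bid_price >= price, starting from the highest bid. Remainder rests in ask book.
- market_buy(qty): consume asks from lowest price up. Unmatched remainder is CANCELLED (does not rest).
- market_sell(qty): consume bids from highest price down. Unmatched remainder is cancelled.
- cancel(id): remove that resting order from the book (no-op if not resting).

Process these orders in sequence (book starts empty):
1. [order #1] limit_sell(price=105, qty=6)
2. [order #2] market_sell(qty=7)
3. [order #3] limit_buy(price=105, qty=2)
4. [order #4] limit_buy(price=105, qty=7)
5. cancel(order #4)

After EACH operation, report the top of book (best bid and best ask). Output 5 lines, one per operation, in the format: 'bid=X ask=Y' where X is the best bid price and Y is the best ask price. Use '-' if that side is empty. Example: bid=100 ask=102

Answer: bid=- ask=105
bid=- ask=105
bid=- ask=105
bid=105 ask=-
bid=- ask=-

Derivation:
After op 1 [order #1] limit_sell(price=105, qty=6): fills=none; bids=[-] asks=[#1:6@105]
After op 2 [order #2] market_sell(qty=7): fills=none; bids=[-] asks=[#1:6@105]
After op 3 [order #3] limit_buy(price=105, qty=2): fills=#3x#1:2@105; bids=[-] asks=[#1:4@105]
After op 4 [order #4] limit_buy(price=105, qty=7): fills=#4x#1:4@105; bids=[#4:3@105] asks=[-]
After op 5 cancel(order #4): fills=none; bids=[-] asks=[-]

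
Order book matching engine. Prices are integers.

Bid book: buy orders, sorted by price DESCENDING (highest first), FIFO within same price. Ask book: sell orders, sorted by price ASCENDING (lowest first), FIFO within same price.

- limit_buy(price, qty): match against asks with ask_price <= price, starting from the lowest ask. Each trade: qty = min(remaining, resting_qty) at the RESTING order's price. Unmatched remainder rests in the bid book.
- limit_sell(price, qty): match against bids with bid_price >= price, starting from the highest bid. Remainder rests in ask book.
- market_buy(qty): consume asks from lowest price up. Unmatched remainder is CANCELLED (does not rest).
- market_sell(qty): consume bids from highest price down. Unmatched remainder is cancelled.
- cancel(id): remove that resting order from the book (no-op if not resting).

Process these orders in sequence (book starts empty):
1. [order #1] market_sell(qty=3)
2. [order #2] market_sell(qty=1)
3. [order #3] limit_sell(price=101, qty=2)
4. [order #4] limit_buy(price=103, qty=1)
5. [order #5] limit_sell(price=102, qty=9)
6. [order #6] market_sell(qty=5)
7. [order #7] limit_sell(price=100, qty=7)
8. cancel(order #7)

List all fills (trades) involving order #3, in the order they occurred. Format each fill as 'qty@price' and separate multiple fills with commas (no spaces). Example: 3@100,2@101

After op 1 [order #1] market_sell(qty=3): fills=none; bids=[-] asks=[-]
After op 2 [order #2] market_sell(qty=1): fills=none; bids=[-] asks=[-]
After op 3 [order #3] limit_sell(price=101, qty=2): fills=none; bids=[-] asks=[#3:2@101]
After op 4 [order #4] limit_buy(price=103, qty=1): fills=#4x#3:1@101; bids=[-] asks=[#3:1@101]
After op 5 [order #5] limit_sell(price=102, qty=9): fills=none; bids=[-] asks=[#3:1@101 #5:9@102]
After op 6 [order #6] market_sell(qty=5): fills=none; bids=[-] asks=[#3:1@101 #5:9@102]
After op 7 [order #7] limit_sell(price=100, qty=7): fills=none; bids=[-] asks=[#7:7@100 #3:1@101 #5:9@102]
After op 8 cancel(order #7): fills=none; bids=[-] asks=[#3:1@101 #5:9@102]

Answer: 1@101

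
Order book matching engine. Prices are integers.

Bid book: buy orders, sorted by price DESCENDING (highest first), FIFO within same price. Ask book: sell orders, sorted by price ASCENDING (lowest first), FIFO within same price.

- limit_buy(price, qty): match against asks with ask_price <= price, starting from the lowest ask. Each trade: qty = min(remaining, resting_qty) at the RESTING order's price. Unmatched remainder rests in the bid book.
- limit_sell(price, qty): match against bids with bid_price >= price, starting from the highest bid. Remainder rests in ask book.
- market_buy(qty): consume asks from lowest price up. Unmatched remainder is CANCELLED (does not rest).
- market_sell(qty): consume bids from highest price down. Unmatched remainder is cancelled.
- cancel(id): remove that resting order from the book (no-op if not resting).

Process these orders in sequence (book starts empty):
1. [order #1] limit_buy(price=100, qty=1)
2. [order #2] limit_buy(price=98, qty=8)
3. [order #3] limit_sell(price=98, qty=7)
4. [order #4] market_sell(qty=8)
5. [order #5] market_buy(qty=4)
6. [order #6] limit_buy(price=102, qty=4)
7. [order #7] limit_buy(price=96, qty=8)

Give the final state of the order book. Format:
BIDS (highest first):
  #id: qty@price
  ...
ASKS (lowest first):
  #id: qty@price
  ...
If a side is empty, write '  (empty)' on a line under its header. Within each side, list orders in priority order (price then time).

After op 1 [order #1] limit_buy(price=100, qty=1): fills=none; bids=[#1:1@100] asks=[-]
After op 2 [order #2] limit_buy(price=98, qty=8): fills=none; bids=[#1:1@100 #2:8@98] asks=[-]
After op 3 [order #3] limit_sell(price=98, qty=7): fills=#1x#3:1@100 #2x#3:6@98; bids=[#2:2@98] asks=[-]
After op 4 [order #4] market_sell(qty=8): fills=#2x#4:2@98; bids=[-] asks=[-]
After op 5 [order #5] market_buy(qty=4): fills=none; bids=[-] asks=[-]
After op 6 [order #6] limit_buy(price=102, qty=4): fills=none; bids=[#6:4@102] asks=[-]
After op 7 [order #7] limit_buy(price=96, qty=8): fills=none; bids=[#6:4@102 #7:8@96] asks=[-]

Answer: BIDS (highest first):
  #6: 4@102
  #7: 8@96
ASKS (lowest first):
  (empty)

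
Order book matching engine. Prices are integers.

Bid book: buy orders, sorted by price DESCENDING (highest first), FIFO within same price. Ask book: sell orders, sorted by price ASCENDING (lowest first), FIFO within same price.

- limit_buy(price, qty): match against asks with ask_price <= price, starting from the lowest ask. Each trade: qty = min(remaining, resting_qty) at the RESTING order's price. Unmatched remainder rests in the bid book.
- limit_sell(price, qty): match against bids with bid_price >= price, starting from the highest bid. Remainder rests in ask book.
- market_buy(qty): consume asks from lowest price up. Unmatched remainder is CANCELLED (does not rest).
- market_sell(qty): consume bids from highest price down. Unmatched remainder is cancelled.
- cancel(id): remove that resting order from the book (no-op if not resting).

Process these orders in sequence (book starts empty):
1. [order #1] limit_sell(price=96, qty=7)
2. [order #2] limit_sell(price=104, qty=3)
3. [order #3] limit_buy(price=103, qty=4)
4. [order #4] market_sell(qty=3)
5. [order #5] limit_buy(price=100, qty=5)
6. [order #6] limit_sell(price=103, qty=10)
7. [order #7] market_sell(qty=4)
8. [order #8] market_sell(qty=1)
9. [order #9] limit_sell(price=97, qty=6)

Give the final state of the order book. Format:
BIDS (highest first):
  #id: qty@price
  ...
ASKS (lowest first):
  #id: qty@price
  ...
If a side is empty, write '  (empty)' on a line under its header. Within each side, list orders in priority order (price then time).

Answer: BIDS (highest first):
  (empty)
ASKS (lowest first):
  #9: 6@97
  #6: 10@103
  #2: 3@104

Derivation:
After op 1 [order #1] limit_sell(price=96, qty=7): fills=none; bids=[-] asks=[#1:7@96]
After op 2 [order #2] limit_sell(price=104, qty=3): fills=none; bids=[-] asks=[#1:7@96 #2:3@104]
After op 3 [order #3] limit_buy(price=103, qty=4): fills=#3x#1:4@96; bids=[-] asks=[#1:3@96 #2:3@104]
After op 4 [order #4] market_sell(qty=3): fills=none; bids=[-] asks=[#1:3@96 #2:3@104]
After op 5 [order #5] limit_buy(price=100, qty=5): fills=#5x#1:3@96; bids=[#5:2@100] asks=[#2:3@104]
After op 6 [order #6] limit_sell(price=103, qty=10): fills=none; bids=[#5:2@100] asks=[#6:10@103 #2:3@104]
After op 7 [order #7] market_sell(qty=4): fills=#5x#7:2@100; bids=[-] asks=[#6:10@103 #2:3@104]
After op 8 [order #8] market_sell(qty=1): fills=none; bids=[-] asks=[#6:10@103 #2:3@104]
After op 9 [order #9] limit_sell(price=97, qty=6): fills=none; bids=[-] asks=[#9:6@97 #6:10@103 #2:3@104]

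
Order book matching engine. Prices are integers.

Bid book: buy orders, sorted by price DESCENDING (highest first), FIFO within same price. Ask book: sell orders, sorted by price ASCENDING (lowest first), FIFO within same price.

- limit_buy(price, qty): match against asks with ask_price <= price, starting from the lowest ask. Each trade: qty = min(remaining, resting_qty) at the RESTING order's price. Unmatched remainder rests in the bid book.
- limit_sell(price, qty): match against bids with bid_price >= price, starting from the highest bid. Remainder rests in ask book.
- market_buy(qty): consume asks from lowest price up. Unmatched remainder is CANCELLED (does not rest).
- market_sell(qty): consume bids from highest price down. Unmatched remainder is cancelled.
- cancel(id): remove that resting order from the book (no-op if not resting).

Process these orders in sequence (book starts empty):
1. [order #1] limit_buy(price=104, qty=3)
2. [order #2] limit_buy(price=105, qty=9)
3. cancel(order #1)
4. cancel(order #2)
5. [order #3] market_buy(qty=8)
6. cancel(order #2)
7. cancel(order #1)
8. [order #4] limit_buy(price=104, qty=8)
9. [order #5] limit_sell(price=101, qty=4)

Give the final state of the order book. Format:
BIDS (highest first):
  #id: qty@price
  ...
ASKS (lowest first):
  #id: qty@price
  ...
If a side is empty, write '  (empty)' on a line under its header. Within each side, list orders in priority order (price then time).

After op 1 [order #1] limit_buy(price=104, qty=3): fills=none; bids=[#1:3@104] asks=[-]
After op 2 [order #2] limit_buy(price=105, qty=9): fills=none; bids=[#2:9@105 #1:3@104] asks=[-]
After op 3 cancel(order #1): fills=none; bids=[#2:9@105] asks=[-]
After op 4 cancel(order #2): fills=none; bids=[-] asks=[-]
After op 5 [order #3] market_buy(qty=8): fills=none; bids=[-] asks=[-]
After op 6 cancel(order #2): fills=none; bids=[-] asks=[-]
After op 7 cancel(order #1): fills=none; bids=[-] asks=[-]
After op 8 [order #4] limit_buy(price=104, qty=8): fills=none; bids=[#4:8@104] asks=[-]
After op 9 [order #5] limit_sell(price=101, qty=4): fills=#4x#5:4@104; bids=[#4:4@104] asks=[-]

Answer: BIDS (highest first):
  #4: 4@104
ASKS (lowest first):
  (empty)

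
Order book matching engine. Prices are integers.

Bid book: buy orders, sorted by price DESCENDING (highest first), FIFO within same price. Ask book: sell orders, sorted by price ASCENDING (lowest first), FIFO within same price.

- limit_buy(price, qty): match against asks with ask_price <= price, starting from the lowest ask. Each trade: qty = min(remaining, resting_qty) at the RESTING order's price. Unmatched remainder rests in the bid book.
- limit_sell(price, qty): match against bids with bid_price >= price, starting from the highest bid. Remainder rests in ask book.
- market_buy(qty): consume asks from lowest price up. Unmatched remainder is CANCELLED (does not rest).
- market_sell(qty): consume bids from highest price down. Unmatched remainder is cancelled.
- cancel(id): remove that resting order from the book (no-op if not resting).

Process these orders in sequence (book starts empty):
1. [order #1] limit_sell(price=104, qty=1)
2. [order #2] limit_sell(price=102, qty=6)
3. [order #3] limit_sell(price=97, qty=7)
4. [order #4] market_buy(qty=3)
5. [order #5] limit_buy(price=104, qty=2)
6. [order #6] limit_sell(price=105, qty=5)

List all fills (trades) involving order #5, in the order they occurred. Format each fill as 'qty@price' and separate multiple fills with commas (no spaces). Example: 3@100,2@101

After op 1 [order #1] limit_sell(price=104, qty=1): fills=none; bids=[-] asks=[#1:1@104]
After op 2 [order #2] limit_sell(price=102, qty=6): fills=none; bids=[-] asks=[#2:6@102 #1:1@104]
After op 3 [order #3] limit_sell(price=97, qty=7): fills=none; bids=[-] asks=[#3:7@97 #2:6@102 #1:1@104]
After op 4 [order #4] market_buy(qty=3): fills=#4x#3:3@97; bids=[-] asks=[#3:4@97 #2:6@102 #1:1@104]
After op 5 [order #5] limit_buy(price=104, qty=2): fills=#5x#3:2@97; bids=[-] asks=[#3:2@97 #2:6@102 #1:1@104]
After op 6 [order #6] limit_sell(price=105, qty=5): fills=none; bids=[-] asks=[#3:2@97 #2:6@102 #1:1@104 #6:5@105]

Answer: 2@97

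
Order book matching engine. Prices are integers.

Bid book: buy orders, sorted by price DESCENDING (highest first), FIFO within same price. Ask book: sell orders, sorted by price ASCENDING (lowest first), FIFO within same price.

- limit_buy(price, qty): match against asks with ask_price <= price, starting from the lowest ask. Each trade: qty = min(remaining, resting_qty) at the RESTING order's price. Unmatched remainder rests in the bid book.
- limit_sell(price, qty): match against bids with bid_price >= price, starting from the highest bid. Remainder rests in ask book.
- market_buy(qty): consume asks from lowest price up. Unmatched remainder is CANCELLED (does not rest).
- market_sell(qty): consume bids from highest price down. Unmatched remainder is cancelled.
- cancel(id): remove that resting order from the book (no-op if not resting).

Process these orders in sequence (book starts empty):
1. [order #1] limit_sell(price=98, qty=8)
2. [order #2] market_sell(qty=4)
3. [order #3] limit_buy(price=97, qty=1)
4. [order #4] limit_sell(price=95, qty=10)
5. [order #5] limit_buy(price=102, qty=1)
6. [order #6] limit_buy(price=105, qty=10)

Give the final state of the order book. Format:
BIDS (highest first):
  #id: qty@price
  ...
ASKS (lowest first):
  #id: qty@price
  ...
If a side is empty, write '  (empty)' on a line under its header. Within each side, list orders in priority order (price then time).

Answer: BIDS (highest first):
  (empty)
ASKS (lowest first):
  #1: 6@98

Derivation:
After op 1 [order #1] limit_sell(price=98, qty=8): fills=none; bids=[-] asks=[#1:8@98]
After op 2 [order #2] market_sell(qty=4): fills=none; bids=[-] asks=[#1:8@98]
After op 3 [order #3] limit_buy(price=97, qty=1): fills=none; bids=[#3:1@97] asks=[#1:8@98]
After op 4 [order #4] limit_sell(price=95, qty=10): fills=#3x#4:1@97; bids=[-] asks=[#4:9@95 #1:8@98]
After op 5 [order #5] limit_buy(price=102, qty=1): fills=#5x#4:1@95; bids=[-] asks=[#4:8@95 #1:8@98]
After op 6 [order #6] limit_buy(price=105, qty=10): fills=#6x#4:8@95 #6x#1:2@98; bids=[-] asks=[#1:6@98]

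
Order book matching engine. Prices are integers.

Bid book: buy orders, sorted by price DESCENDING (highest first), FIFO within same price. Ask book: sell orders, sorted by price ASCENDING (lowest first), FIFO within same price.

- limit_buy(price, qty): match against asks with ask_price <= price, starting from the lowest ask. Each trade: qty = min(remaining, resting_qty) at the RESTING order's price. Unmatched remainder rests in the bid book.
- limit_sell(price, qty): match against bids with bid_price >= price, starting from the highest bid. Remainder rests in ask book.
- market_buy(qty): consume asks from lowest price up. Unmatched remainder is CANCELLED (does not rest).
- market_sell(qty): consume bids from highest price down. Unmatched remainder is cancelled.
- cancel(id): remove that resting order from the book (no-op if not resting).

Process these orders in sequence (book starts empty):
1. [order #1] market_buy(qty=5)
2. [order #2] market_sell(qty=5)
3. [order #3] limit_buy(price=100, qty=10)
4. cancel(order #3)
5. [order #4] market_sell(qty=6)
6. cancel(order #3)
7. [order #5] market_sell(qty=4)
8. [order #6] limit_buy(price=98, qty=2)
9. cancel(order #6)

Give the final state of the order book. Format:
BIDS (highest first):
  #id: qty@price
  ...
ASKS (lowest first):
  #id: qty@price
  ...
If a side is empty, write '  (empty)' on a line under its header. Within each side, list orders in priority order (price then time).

After op 1 [order #1] market_buy(qty=5): fills=none; bids=[-] asks=[-]
After op 2 [order #2] market_sell(qty=5): fills=none; bids=[-] asks=[-]
After op 3 [order #3] limit_buy(price=100, qty=10): fills=none; bids=[#3:10@100] asks=[-]
After op 4 cancel(order #3): fills=none; bids=[-] asks=[-]
After op 5 [order #4] market_sell(qty=6): fills=none; bids=[-] asks=[-]
After op 6 cancel(order #3): fills=none; bids=[-] asks=[-]
After op 7 [order #5] market_sell(qty=4): fills=none; bids=[-] asks=[-]
After op 8 [order #6] limit_buy(price=98, qty=2): fills=none; bids=[#6:2@98] asks=[-]
After op 9 cancel(order #6): fills=none; bids=[-] asks=[-]

Answer: BIDS (highest first):
  (empty)
ASKS (lowest first):
  (empty)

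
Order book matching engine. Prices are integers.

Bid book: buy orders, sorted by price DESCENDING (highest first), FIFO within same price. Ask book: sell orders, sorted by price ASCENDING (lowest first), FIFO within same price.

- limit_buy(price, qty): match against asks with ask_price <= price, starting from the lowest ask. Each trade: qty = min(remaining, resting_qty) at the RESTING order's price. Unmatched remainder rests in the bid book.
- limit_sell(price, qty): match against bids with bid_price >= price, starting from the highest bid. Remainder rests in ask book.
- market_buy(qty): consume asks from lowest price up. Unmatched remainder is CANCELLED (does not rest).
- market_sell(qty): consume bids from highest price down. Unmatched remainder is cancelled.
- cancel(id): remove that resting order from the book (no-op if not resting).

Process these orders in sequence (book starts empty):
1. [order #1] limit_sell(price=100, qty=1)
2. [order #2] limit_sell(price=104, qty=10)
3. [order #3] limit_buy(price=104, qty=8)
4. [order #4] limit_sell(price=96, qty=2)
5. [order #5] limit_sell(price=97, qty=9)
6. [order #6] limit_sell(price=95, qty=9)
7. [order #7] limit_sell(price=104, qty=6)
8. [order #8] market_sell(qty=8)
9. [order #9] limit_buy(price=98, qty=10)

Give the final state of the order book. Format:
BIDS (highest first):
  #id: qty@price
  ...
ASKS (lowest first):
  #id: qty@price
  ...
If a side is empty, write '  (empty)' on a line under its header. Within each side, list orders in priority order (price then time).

After op 1 [order #1] limit_sell(price=100, qty=1): fills=none; bids=[-] asks=[#1:1@100]
After op 2 [order #2] limit_sell(price=104, qty=10): fills=none; bids=[-] asks=[#1:1@100 #2:10@104]
After op 3 [order #3] limit_buy(price=104, qty=8): fills=#3x#1:1@100 #3x#2:7@104; bids=[-] asks=[#2:3@104]
After op 4 [order #4] limit_sell(price=96, qty=2): fills=none; bids=[-] asks=[#4:2@96 #2:3@104]
After op 5 [order #5] limit_sell(price=97, qty=9): fills=none; bids=[-] asks=[#4:2@96 #5:9@97 #2:3@104]
After op 6 [order #6] limit_sell(price=95, qty=9): fills=none; bids=[-] asks=[#6:9@95 #4:2@96 #5:9@97 #2:3@104]
After op 7 [order #7] limit_sell(price=104, qty=6): fills=none; bids=[-] asks=[#6:9@95 #4:2@96 #5:9@97 #2:3@104 #7:6@104]
After op 8 [order #8] market_sell(qty=8): fills=none; bids=[-] asks=[#6:9@95 #4:2@96 #5:9@97 #2:3@104 #7:6@104]
After op 9 [order #9] limit_buy(price=98, qty=10): fills=#9x#6:9@95 #9x#4:1@96; bids=[-] asks=[#4:1@96 #5:9@97 #2:3@104 #7:6@104]

Answer: BIDS (highest first):
  (empty)
ASKS (lowest first):
  #4: 1@96
  #5: 9@97
  #2: 3@104
  #7: 6@104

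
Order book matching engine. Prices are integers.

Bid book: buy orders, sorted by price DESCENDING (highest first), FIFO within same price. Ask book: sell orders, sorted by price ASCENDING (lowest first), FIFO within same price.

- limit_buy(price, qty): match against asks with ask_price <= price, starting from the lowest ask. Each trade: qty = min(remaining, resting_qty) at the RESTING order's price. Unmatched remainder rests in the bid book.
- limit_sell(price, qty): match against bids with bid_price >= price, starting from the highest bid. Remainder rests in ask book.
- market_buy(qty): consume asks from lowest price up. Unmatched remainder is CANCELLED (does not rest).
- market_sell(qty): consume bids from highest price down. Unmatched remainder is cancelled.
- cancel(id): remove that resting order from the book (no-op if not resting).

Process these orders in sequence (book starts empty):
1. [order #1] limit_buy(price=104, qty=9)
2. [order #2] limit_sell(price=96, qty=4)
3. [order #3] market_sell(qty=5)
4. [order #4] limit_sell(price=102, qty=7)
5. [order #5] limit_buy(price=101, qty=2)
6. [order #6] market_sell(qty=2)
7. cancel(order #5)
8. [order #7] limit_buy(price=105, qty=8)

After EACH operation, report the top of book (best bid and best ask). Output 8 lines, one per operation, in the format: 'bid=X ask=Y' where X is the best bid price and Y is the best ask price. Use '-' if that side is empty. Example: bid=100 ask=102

Answer: bid=104 ask=-
bid=104 ask=-
bid=- ask=-
bid=- ask=102
bid=101 ask=102
bid=- ask=102
bid=- ask=102
bid=105 ask=-

Derivation:
After op 1 [order #1] limit_buy(price=104, qty=9): fills=none; bids=[#1:9@104] asks=[-]
After op 2 [order #2] limit_sell(price=96, qty=4): fills=#1x#2:4@104; bids=[#1:5@104] asks=[-]
After op 3 [order #3] market_sell(qty=5): fills=#1x#3:5@104; bids=[-] asks=[-]
After op 4 [order #4] limit_sell(price=102, qty=7): fills=none; bids=[-] asks=[#4:7@102]
After op 5 [order #5] limit_buy(price=101, qty=2): fills=none; bids=[#5:2@101] asks=[#4:7@102]
After op 6 [order #6] market_sell(qty=2): fills=#5x#6:2@101; bids=[-] asks=[#4:7@102]
After op 7 cancel(order #5): fills=none; bids=[-] asks=[#4:7@102]
After op 8 [order #7] limit_buy(price=105, qty=8): fills=#7x#4:7@102; bids=[#7:1@105] asks=[-]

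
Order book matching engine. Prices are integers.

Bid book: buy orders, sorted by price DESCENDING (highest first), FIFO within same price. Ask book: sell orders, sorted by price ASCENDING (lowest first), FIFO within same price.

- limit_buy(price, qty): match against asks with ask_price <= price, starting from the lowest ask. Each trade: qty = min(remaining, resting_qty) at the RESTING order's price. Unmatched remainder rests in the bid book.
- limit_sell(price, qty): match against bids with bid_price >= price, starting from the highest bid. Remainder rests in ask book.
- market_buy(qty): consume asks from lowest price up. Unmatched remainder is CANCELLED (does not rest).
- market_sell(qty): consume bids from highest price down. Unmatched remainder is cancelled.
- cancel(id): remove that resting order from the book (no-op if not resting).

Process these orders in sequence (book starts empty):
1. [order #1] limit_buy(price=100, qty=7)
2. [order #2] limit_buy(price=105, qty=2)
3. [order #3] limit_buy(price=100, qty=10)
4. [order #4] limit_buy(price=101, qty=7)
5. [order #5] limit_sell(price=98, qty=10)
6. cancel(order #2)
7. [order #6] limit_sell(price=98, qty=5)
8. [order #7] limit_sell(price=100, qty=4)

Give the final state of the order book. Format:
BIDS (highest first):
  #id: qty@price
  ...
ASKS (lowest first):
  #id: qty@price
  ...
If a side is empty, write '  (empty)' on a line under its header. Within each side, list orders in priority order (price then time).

After op 1 [order #1] limit_buy(price=100, qty=7): fills=none; bids=[#1:7@100] asks=[-]
After op 2 [order #2] limit_buy(price=105, qty=2): fills=none; bids=[#2:2@105 #1:7@100] asks=[-]
After op 3 [order #3] limit_buy(price=100, qty=10): fills=none; bids=[#2:2@105 #1:7@100 #3:10@100] asks=[-]
After op 4 [order #4] limit_buy(price=101, qty=7): fills=none; bids=[#2:2@105 #4:7@101 #1:7@100 #3:10@100] asks=[-]
After op 5 [order #5] limit_sell(price=98, qty=10): fills=#2x#5:2@105 #4x#5:7@101 #1x#5:1@100; bids=[#1:6@100 #3:10@100] asks=[-]
After op 6 cancel(order #2): fills=none; bids=[#1:6@100 #3:10@100] asks=[-]
After op 7 [order #6] limit_sell(price=98, qty=5): fills=#1x#6:5@100; bids=[#1:1@100 #3:10@100] asks=[-]
After op 8 [order #7] limit_sell(price=100, qty=4): fills=#1x#7:1@100 #3x#7:3@100; bids=[#3:7@100] asks=[-]

Answer: BIDS (highest first):
  #3: 7@100
ASKS (lowest first):
  (empty)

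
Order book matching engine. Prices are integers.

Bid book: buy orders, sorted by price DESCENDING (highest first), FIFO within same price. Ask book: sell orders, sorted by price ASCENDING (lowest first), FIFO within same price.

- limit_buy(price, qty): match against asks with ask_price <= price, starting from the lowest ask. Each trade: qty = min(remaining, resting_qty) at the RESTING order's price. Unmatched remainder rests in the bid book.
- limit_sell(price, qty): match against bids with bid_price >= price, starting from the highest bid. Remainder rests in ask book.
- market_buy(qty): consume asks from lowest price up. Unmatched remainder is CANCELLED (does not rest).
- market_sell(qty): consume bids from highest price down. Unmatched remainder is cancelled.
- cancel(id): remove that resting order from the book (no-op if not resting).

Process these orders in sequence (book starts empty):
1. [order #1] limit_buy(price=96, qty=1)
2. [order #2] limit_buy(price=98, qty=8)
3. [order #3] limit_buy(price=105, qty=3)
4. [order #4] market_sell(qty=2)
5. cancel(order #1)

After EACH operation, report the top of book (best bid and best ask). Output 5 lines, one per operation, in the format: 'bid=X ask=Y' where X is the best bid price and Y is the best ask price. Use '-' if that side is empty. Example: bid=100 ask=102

Answer: bid=96 ask=-
bid=98 ask=-
bid=105 ask=-
bid=105 ask=-
bid=105 ask=-

Derivation:
After op 1 [order #1] limit_buy(price=96, qty=1): fills=none; bids=[#1:1@96] asks=[-]
After op 2 [order #2] limit_buy(price=98, qty=8): fills=none; bids=[#2:8@98 #1:1@96] asks=[-]
After op 3 [order #3] limit_buy(price=105, qty=3): fills=none; bids=[#3:3@105 #2:8@98 #1:1@96] asks=[-]
After op 4 [order #4] market_sell(qty=2): fills=#3x#4:2@105; bids=[#3:1@105 #2:8@98 #1:1@96] asks=[-]
After op 5 cancel(order #1): fills=none; bids=[#3:1@105 #2:8@98] asks=[-]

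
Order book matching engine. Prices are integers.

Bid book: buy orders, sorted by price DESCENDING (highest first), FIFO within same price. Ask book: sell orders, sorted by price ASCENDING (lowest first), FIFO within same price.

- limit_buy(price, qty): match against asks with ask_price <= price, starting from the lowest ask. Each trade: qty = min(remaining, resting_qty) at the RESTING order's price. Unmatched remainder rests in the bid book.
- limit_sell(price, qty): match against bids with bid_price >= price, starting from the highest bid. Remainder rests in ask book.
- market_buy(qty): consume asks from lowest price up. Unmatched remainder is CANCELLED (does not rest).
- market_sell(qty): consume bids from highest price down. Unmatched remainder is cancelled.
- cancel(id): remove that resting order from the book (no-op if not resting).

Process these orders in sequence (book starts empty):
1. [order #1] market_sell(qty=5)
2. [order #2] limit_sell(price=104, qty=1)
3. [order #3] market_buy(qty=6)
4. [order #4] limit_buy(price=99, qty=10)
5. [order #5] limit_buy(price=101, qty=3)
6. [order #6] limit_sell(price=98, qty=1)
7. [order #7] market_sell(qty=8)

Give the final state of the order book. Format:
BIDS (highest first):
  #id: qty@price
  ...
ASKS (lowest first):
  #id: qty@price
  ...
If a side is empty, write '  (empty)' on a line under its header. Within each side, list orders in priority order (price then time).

Answer: BIDS (highest first):
  #4: 4@99
ASKS (lowest first):
  (empty)

Derivation:
After op 1 [order #1] market_sell(qty=5): fills=none; bids=[-] asks=[-]
After op 2 [order #2] limit_sell(price=104, qty=1): fills=none; bids=[-] asks=[#2:1@104]
After op 3 [order #3] market_buy(qty=6): fills=#3x#2:1@104; bids=[-] asks=[-]
After op 4 [order #4] limit_buy(price=99, qty=10): fills=none; bids=[#4:10@99] asks=[-]
After op 5 [order #5] limit_buy(price=101, qty=3): fills=none; bids=[#5:3@101 #4:10@99] asks=[-]
After op 6 [order #6] limit_sell(price=98, qty=1): fills=#5x#6:1@101; bids=[#5:2@101 #4:10@99] asks=[-]
After op 7 [order #7] market_sell(qty=8): fills=#5x#7:2@101 #4x#7:6@99; bids=[#4:4@99] asks=[-]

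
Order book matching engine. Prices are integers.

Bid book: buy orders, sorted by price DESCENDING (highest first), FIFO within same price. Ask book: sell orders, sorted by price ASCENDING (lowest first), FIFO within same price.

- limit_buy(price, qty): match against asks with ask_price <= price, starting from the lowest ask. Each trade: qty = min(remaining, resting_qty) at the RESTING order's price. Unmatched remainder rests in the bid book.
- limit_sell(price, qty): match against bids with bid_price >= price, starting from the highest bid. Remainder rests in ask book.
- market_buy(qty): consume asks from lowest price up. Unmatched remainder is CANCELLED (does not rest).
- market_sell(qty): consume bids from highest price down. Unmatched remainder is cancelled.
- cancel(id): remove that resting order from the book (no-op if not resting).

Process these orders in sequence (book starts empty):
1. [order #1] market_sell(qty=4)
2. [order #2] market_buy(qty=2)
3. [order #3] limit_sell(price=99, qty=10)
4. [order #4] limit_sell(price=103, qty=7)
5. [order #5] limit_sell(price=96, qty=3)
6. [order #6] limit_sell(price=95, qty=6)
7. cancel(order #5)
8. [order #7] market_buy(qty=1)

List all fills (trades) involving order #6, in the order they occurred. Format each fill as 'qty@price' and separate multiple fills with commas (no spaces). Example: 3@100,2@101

Answer: 1@95

Derivation:
After op 1 [order #1] market_sell(qty=4): fills=none; bids=[-] asks=[-]
After op 2 [order #2] market_buy(qty=2): fills=none; bids=[-] asks=[-]
After op 3 [order #3] limit_sell(price=99, qty=10): fills=none; bids=[-] asks=[#3:10@99]
After op 4 [order #4] limit_sell(price=103, qty=7): fills=none; bids=[-] asks=[#3:10@99 #4:7@103]
After op 5 [order #5] limit_sell(price=96, qty=3): fills=none; bids=[-] asks=[#5:3@96 #3:10@99 #4:7@103]
After op 6 [order #6] limit_sell(price=95, qty=6): fills=none; bids=[-] asks=[#6:6@95 #5:3@96 #3:10@99 #4:7@103]
After op 7 cancel(order #5): fills=none; bids=[-] asks=[#6:6@95 #3:10@99 #4:7@103]
After op 8 [order #7] market_buy(qty=1): fills=#7x#6:1@95; bids=[-] asks=[#6:5@95 #3:10@99 #4:7@103]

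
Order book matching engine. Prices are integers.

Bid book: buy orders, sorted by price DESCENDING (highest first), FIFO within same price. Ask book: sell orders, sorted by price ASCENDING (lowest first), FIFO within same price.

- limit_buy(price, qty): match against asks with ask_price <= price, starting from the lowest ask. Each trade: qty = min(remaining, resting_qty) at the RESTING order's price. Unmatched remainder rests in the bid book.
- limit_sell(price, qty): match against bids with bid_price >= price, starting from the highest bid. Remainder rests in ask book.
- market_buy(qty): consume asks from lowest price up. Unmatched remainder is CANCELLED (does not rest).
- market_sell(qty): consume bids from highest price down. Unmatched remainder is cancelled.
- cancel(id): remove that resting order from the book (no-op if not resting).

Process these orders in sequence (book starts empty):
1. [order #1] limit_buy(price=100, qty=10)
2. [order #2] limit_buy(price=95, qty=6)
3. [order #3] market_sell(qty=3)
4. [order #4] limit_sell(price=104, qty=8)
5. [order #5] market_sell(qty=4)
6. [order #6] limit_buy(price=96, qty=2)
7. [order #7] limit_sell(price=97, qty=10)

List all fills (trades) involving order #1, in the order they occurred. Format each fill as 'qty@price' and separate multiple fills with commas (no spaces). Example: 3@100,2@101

Answer: 3@100,4@100,3@100

Derivation:
After op 1 [order #1] limit_buy(price=100, qty=10): fills=none; bids=[#1:10@100] asks=[-]
After op 2 [order #2] limit_buy(price=95, qty=6): fills=none; bids=[#1:10@100 #2:6@95] asks=[-]
After op 3 [order #3] market_sell(qty=3): fills=#1x#3:3@100; bids=[#1:7@100 #2:6@95] asks=[-]
After op 4 [order #4] limit_sell(price=104, qty=8): fills=none; bids=[#1:7@100 #2:6@95] asks=[#4:8@104]
After op 5 [order #5] market_sell(qty=4): fills=#1x#5:4@100; bids=[#1:3@100 #2:6@95] asks=[#4:8@104]
After op 6 [order #6] limit_buy(price=96, qty=2): fills=none; bids=[#1:3@100 #6:2@96 #2:6@95] asks=[#4:8@104]
After op 7 [order #7] limit_sell(price=97, qty=10): fills=#1x#7:3@100; bids=[#6:2@96 #2:6@95] asks=[#7:7@97 #4:8@104]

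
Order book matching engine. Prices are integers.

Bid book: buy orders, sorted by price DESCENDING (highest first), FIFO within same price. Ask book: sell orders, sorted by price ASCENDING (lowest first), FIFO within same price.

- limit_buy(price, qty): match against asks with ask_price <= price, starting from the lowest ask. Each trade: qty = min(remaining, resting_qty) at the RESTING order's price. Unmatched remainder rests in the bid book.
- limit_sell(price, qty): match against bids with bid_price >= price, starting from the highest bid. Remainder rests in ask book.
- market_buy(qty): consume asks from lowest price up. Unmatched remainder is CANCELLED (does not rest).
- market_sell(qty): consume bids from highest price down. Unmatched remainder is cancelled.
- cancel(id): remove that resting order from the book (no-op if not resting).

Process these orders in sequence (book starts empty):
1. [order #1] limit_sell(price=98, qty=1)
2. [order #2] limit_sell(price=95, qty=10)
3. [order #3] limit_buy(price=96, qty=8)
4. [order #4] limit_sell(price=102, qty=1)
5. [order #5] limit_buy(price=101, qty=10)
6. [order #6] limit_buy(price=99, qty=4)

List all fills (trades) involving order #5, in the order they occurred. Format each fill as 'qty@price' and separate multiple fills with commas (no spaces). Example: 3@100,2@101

After op 1 [order #1] limit_sell(price=98, qty=1): fills=none; bids=[-] asks=[#1:1@98]
After op 2 [order #2] limit_sell(price=95, qty=10): fills=none; bids=[-] asks=[#2:10@95 #1:1@98]
After op 3 [order #3] limit_buy(price=96, qty=8): fills=#3x#2:8@95; bids=[-] asks=[#2:2@95 #1:1@98]
After op 4 [order #4] limit_sell(price=102, qty=1): fills=none; bids=[-] asks=[#2:2@95 #1:1@98 #4:1@102]
After op 5 [order #5] limit_buy(price=101, qty=10): fills=#5x#2:2@95 #5x#1:1@98; bids=[#5:7@101] asks=[#4:1@102]
After op 6 [order #6] limit_buy(price=99, qty=4): fills=none; bids=[#5:7@101 #6:4@99] asks=[#4:1@102]

Answer: 2@95,1@98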